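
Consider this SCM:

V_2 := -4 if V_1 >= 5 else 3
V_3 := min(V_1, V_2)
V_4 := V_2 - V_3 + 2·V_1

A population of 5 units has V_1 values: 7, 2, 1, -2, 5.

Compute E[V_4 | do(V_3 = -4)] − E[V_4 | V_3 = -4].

do(V_3=-4) breaks V_3's dependence on V_1. With V_3=-4 fixed, V_4 across the units is 14, 11, 9, 3, 10, mean 9.4.
Observing V_3=-4 restricts to units where V_3's equation naturally yields -4: V_1 ∈ {7, 5}. In that subpopulation V_4 = 14, 10, mean 12.
Difference = 9.4 − 12 = -2.6.

-2.6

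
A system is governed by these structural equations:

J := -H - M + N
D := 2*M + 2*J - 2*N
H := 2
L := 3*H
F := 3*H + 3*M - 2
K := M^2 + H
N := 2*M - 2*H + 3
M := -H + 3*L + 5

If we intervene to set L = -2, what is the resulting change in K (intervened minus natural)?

Under do(L=-2), the mechanism L := 3*H is discarded; L is fixed at -2.
M = -H + 3*L + 5  [with H=2, L=-2]  = -3
K = M^2 + H  [with M=-3, H=2]  = 11
Without intervention: L = 3*H  [with H=2]  = 6; M = -H + 3*L + 5  [with H=2, L=6]  = 21; K = M^2 + H  [with M=21, H=2]  = 443.
Change = 11 − 443 = -432.

-432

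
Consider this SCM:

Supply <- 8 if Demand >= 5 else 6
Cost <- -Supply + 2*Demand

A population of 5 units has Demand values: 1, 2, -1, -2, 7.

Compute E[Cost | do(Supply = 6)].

The intervention sets Supply=6 in all 5 units regardless of Demand. Recomputing Cost per unit gives -4, -2, -8, -10, 8; average -3.2.

-3.2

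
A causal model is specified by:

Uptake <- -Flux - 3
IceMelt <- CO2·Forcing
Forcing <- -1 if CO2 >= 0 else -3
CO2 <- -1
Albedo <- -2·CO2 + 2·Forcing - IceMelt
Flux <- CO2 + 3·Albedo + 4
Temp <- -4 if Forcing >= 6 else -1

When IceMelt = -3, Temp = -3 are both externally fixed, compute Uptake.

The joint intervention fixes IceMelt = -3, Temp = -3, removing each variable's own equation.
Forcing = -1 if CO2 >= 0 else -3  [with CO2=-1]  = -3
Albedo = -2·CO2 + 2·Forcing - IceMelt  [with CO2=-1, Forcing=-3, IceMelt=-3]  = -1
Flux = CO2 + 3·Albedo + 4  [with CO2=-1, Albedo=-1]  = 0
Uptake = -Flux - 3  [with Flux=0]  = -3

-3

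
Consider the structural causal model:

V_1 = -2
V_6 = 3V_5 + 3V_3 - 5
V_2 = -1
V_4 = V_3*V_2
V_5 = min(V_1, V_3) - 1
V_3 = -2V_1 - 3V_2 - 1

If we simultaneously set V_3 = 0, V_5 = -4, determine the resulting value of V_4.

The joint intervention fixes V_3 = 0, V_5 = -4, removing each variable's own equation.
V_4 = V_3*V_2  [with V_3=0, V_2=-1]  = 0

0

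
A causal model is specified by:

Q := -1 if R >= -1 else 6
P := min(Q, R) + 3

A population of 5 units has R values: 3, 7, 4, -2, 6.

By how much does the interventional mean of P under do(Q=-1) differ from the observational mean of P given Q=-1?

-0.2

Every unit gets Q=-1 under the intervention. P values become 2, 2, 2, 1, 2; E[P|do(Q=-1)] = 1.8.
Observing Q=-1 restricts to units where Q's equation naturally yields -1: R ∈ {3, 7, 4, 6}. In that subpopulation P = 2, 2, 2, 2, mean 2.
Difference = 1.8 − 2 = -0.2.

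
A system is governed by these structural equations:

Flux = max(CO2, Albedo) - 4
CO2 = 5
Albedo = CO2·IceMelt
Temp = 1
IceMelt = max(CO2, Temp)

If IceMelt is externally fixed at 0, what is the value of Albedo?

The intervention breaks the incoming arrows to IceMelt: IceMelt = max(CO2, Temp) no longer applies, and IceMelt = 0.
Albedo = CO2·IceMelt  [with CO2=5, IceMelt=0]  = 0

0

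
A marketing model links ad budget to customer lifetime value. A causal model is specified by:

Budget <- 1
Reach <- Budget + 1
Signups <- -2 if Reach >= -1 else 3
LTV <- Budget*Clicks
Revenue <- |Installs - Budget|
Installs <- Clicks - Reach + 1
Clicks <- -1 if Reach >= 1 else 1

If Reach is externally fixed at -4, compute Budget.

Under do(Reach=-4), the mechanism Reach <- Budget + 1 is discarded; Reach is fixed at -4.
Budget is not downstream of the intervention, so its value is determined by the original equations.

1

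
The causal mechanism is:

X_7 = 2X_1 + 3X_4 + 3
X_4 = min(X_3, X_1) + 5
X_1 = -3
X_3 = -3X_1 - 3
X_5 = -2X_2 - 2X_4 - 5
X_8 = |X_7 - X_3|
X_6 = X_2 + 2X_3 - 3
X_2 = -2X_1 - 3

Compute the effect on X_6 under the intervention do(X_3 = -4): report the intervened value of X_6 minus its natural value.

The intervention breaks the incoming arrows to X_3: X_3 = -3X_1 - 3 no longer applies, and X_3 = -4.
X_2 = -2X_1 - 3  [with X_1=-3]  = 3
X_6 = X_2 + 2X_3 - 3  [with X_2=3, X_3=-4]  = -8
Without intervention: X_2 = -2X_1 - 3  [with X_1=-3]  = 3; X_3 = -3X_1 - 3  [with X_1=-3]  = 6; X_6 = X_2 + 2X_3 - 3  [with X_2=3, X_3=6]  = 12.
Change = -8 − 12 = -20.

-20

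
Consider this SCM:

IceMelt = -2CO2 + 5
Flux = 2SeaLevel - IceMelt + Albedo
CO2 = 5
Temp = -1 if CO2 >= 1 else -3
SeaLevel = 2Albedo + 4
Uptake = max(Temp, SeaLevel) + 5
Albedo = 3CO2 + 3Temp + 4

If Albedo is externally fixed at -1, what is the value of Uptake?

The intervention breaks the incoming arrows to Albedo: Albedo = 3CO2 + 3Temp + 4 no longer applies, and Albedo = -1.
Temp = -1 if CO2 >= 1 else -3  [with CO2=5]  = -1
SeaLevel = 2Albedo + 4  [with Albedo=-1]  = 2
Uptake = max(Temp, SeaLevel) + 5  [with Temp=-1, SeaLevel=2]  = 7

7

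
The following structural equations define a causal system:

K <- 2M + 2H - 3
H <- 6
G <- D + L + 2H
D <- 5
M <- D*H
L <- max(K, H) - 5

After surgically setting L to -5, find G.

The intervention breaks the incoming arrows to L: L <- max(K, H) - 5 no longer applies, and L = -5.
G = D + L + 2H  [with D=5, L=-5, H=6]  = 12

12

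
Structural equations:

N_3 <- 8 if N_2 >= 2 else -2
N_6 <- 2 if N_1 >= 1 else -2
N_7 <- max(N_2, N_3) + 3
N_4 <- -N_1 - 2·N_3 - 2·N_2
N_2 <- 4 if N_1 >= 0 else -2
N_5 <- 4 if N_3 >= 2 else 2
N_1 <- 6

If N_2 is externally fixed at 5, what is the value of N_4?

-32

Under do(N_2=5), the mechanism N_2 <- 4 if N_1 >= 0 else -2 is discarded; N_2 is fixed at 5.
N_3 = 8 if N_2 >= 2 else -2  [with N_2=5]  = 8
N_4 = -N_1 - 2·N_3 - 2·N_2  [with N_1=6, N_3=8, N_2=5]  = -32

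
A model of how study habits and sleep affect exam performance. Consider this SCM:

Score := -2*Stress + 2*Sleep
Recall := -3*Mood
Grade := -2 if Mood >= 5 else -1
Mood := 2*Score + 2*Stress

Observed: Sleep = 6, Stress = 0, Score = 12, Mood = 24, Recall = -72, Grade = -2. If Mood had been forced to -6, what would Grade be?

Under do(Mood=-6), the mechanism Mood := 2*Score + 2*Stress is discarded; Mood is fixed at -6.
Grade = -2 if Mood >= 5 else -1  [with Mood=-6]  = -1

-1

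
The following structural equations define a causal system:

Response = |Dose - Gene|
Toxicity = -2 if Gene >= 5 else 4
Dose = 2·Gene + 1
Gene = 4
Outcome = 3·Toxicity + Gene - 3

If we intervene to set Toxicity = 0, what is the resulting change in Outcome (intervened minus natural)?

Intervening sets Toxicity = 0 and removes its equation (Toxicity = -2 if Gene >= 5 else 4).
Outcome = 3·Toxicity + Gene - 3  [with Toxicity=0, Gene=4]  = 1
Without intervention: Toxicity = -2 if Gene >= 5 else 4  [with Gene=4]  = 4; Outcome = 3·Toxicity + Gene - 3  [with Toxicity=4, Gene=4]  = 13.
Change = 1 − 13 = -12.

-12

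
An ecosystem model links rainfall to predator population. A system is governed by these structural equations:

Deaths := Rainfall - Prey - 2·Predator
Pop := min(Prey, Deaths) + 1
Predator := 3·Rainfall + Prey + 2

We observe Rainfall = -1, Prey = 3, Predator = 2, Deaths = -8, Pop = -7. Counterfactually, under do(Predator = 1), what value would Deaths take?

-6

The intervention breaks the incoming arrows to Predator: Predator := 3·Rainfall + Prey + 2 no longer applies, and Predator = 1.
Deaths = Rainfall - Prey - 2·Predator  [with Rainfall=-1, Prey=3, Predator=1]  = -6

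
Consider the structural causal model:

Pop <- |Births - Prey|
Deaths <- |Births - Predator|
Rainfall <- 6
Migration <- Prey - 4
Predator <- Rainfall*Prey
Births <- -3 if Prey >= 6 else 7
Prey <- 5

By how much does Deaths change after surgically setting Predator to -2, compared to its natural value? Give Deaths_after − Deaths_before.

-14

do(Predator=-2) replaces the equation Predator <- Rainfall*Prey with the constant Predator = -2.
Births = -3 if Prey >= 6 else 7  [with Prey=5]  = 7
Deaths = |Births - Predator|  [with Births=7, Predator=-2]  = 9
Without intervention: Predator = Rainfall*Prey  [with Rainfall=6, Prey=5]  = 30; Births = -3 if Prey >= 6 else 7  [with Prey=5]  = 7; Deaths = |Births - Predator|  [with Births=7, Predator=30]  = 23.
Change = 9 − 23 = -14.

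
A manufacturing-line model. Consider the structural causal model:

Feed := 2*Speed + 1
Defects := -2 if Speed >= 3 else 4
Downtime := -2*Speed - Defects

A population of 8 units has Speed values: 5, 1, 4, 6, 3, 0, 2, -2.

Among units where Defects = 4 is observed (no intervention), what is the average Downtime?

Conditioning on Defects=4 selects the 4 unit(s) with Speed ∈ {1, 0, 2, -2}. Their Downtime values: -6, -4, -8, 0. Mean = -4.5.

-4.5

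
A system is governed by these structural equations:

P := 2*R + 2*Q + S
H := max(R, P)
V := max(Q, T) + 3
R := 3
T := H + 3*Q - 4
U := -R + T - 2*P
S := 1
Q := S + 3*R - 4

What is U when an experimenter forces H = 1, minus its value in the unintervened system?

do(H=1) replaces the equation H := max(R, P) with the constant H = 1.
Q = S + 3*R - 4  [with S=1, R=3]  = 6
P = 2*R + 2*Q + S  [with R=3, Q=6, S=1]  = 19
T = H + 3*Q - 4  [with H=1, Q=6]  = 15
U = -R + T - 2*P  [with R=3, T=15, P=19]  = -26
Without intervention: Q = S + 3*R - 4  [with S=1, R=3]  = 6; P = 2*R + 2*Q + S  [with R=3, Q=6, S=1]  = 19; H = max(R, P)  [with R=3, P=19]  = 19; T = H + 3*Q - 4  [with H=19, Q=6]  = 33; U = -R + T - 2*P  [with R=3, T=33, P=19]  = -8.
Change = -26 − (-8) = -18.

-18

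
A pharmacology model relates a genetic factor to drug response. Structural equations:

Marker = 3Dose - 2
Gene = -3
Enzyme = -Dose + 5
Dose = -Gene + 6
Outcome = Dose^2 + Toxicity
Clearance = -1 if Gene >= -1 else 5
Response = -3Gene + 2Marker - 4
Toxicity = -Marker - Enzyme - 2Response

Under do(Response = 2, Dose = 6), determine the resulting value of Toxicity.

The joint intervention fixes Response = 2, Dose = 6, removing each variable's own equation.
Enzyme = -Dose + 5  [with Dose=6]  = -1
Marker = 3Dose - 2  [with Dose=6]  = 16
Toxicity = -Marker - Enzyme - 2Response  [with Marker=16, Enzyme=-1, Response=2]  = -19

-19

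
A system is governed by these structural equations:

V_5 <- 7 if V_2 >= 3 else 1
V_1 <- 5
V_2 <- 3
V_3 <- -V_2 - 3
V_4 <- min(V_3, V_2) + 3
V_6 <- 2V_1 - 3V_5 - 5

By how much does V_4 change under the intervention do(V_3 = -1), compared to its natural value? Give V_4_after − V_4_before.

5

The intervention breaks the incoming arrows to V_3: V_3 <- -V_2 - 3 no longer applies, and V_3 = -1.
V_4 = min(V_3, V_2) + 3  [with V_3=-1, V_2=3]  = 2
Without intervention: V_3 = -V_2 - 3  [with V_2=3]  = -6; V_4 = min(V_3, V_2) + 3  [with V_3=-6, V_2=3]  = -3.
Change = 2 − (-3) = 5.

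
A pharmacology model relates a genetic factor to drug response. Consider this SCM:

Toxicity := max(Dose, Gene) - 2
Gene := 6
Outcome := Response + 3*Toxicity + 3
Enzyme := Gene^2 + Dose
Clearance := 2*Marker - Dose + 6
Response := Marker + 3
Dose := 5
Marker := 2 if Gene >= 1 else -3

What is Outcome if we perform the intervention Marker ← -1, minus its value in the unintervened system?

do(Marker=-1) replaces the equation Marker := 2 if Gene >= 1 else -3 with the constant Marker = -1.
Response = Marker + 3  [with Marker=-1]  = 2
Toxicity = max(Dose, Gene) - 2  [with Dose=5, Gene=6]  = 4
Outcome = Response + 3*Toxicity + 3  [with Response=2, Toxicity=4]  = 17
Without intervention: Marker = 2 if Gene >= 1 else -3  [with Gene=6]  = 2; Response = Marker + 3  [with Marker=2]  = 5; Toxicity = max(Dose, Gene) - 2  [with Dose=5, Gene=6]  = 4; Outcome = Response + 3*Toxicity + 3  [with Response=5, Toxicity=4]  = 20.
Change = 17 − 20 = -3.

-3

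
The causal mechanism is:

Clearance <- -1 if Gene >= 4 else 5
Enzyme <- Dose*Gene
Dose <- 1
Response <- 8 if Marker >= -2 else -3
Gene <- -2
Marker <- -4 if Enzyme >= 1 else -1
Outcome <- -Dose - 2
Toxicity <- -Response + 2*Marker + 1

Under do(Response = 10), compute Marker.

The intervention breaks the incoming arrows to Response: Response <- 8 if Marker >= -2 else -3 no longer applies, and Response = 10.
Since Marker is not a descendant of the intervened variable, it is unaffected.
Enzyme = Dose*Gene  [with Dose=1, Gene=-2]  = -2
Marker = -4 if Enzyme >= 1 else -1  [with Enzyme=-2]  = -1

-1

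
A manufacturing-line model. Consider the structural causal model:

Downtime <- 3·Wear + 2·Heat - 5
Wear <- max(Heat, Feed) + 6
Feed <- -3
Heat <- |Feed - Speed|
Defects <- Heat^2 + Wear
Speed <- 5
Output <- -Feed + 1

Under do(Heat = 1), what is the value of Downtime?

The intervention breaks the incoming arrows to Heat: Heat <- |Feed - Speed| no longer applies, and Heat = 1.
Wear = max(Heat, Feed) + 6  [with Heat=1, Feed=-3]  = 7
Downtime = 3·Wear + 2·Heat - 5  [with Wear=7, Heat=1]  = 18

18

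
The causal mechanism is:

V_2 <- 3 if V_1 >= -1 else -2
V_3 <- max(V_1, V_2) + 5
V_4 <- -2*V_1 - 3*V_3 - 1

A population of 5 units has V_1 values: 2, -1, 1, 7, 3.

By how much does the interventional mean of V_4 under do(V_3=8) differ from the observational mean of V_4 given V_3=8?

Every unit gets V_3=8 under the intervention. V_4 values become -29, -23, -27, -39, -31; E[V_4|do(V_3=8)] = -29.8.
E[V_4|V_3=8] averages over only the 4 units with V_3=8 (V_1 = 2, -1, 1, 3): V_4 = -29, -23, -27, -31, mean -27.5.
Difference = -29.8 − (-27.5) = -2.3.

-2.3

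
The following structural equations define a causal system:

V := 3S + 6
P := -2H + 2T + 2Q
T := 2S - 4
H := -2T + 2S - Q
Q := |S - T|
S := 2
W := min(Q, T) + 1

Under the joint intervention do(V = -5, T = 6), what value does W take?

5

Setting V = -5, T = 6 by intervention discards those variables' equations.
Q = |S - T|  [with S=2, T=6]  = 4
W = min(Q, T) + 1  [with Q=4, T=6]  = 5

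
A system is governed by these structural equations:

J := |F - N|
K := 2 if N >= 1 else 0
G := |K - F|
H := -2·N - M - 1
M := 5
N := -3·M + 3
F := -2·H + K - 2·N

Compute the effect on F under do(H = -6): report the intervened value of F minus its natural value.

48

do(H=-6) replaces the equation H := -2·N - M - 1 with the constant H = -6.
N = -3·M + 3  [with M=5]  = -12
K = 2 if N >= 1 else 0  [with N=-12]  = 0
F = -2·H + K - 2·N  [with H=-6, K=0, N=-12]  = 36
Without intervention: N = -3·M + 3  [with M=5]  = -12; H = -2·N - M - 1  [with N=-12, M=5]  = 18; K = 2 if N >= 1 else 0  [with N=-12]  = 0; F = -2·H + K - 2·N  [with H=18, K=0, N=-12]  = -12.
Change = 36 − (-12) = 48.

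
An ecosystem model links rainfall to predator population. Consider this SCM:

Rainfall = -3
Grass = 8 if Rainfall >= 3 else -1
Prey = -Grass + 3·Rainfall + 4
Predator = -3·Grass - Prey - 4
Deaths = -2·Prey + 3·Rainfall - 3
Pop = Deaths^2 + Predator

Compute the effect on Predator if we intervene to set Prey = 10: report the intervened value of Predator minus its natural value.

-14

The intervention breaks the incoming arrows to Prey: Prey = -Grass + 3·Rainfall + 4 no longer applies, and Prey = 10.
Grass = 8 if Rainfall >= 3 else -1  [with Rainfall=-3]  = -1
Predator = -3·Grass - Prey - 4  [with Grass=-1, Prey=10]  = -11
Without intervention: Grass = 8 if Rainfall >= 3 else -1  [with Rainfall=-3]  = -1; Prey = -Grass + 3·Rainfall + 4  [with Grass=-1, Rainfall=-3]  = -4; Predator = -3·Grass - Prey - 4  [with Grass=-1, Prey=-4]  = 3.
Change = -11 − 3 = -14.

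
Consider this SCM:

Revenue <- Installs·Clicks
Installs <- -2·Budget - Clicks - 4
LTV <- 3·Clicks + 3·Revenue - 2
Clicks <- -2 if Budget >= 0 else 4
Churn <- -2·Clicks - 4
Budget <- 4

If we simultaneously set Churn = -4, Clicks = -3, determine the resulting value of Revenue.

27

The joint intervention fixes Churn = -4, Clicks = -3, removing each variable's own equation.
Installs = -2·Budget - Clicks - 4  [with Budget=4, Clicks=-3]  = -9
Revenue = Installs·Clicks  [with Installs=-9, Clicks=-3]  = 27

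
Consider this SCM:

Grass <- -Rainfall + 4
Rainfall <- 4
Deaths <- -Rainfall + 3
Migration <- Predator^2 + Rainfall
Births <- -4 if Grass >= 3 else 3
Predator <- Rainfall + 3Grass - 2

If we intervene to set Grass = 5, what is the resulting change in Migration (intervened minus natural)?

285

Under do(Grass=5), the mechanism Grass <- -Rainfall + 4 is discarded; Grass is fixed at 5.
Predator = Rainfall + 3Grass - 2  [with Rainfall=4, Grass=5]  = 17
Migration = Predator^2 + Rainfall  [with Predator=17, Rainfall=4]  = 293
Without intervention: Grass = -Rainfall + 4  [with Rainfall=4]  = 0; Predator = Rainfall + 3Grass - 2  [with Rainfall=4, Grass=0]  = 2; Migration = Predator^2 + Rainfall  [with Predator=2, Rainfall=4]  = 8.
Change = 293 − 8 = 285.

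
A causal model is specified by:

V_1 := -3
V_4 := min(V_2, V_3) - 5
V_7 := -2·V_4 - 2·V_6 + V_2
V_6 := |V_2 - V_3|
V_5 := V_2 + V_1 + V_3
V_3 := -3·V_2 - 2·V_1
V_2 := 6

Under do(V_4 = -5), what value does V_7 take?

The intervention breaks the incoming arrows to V_4: V_4 := min(V_2, V_3) - 5 no longer applies, and V_4 = -5.
V_3 = -3·V_2 - 2·V_1  [with V_2=6, V_1=-3]  = -12
V_6 = |V_2 - V_3|  [with V_2=6, V_3=-12]  = 18
V_7 = -2·V_4 - 2·V_6 + V_2  [with V_4=-5, V_6=18, V_2=6]  = -20

-20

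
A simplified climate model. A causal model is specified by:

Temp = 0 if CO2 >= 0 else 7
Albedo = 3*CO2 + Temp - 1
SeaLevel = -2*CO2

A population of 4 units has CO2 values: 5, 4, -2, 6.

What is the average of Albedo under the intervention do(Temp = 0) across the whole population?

8.75

do(Temp=0) breaks Temp's dependence on CO2. With Temp=0 fixed, Albedo across the units is 14, 11, -7, 17, mean 8.75.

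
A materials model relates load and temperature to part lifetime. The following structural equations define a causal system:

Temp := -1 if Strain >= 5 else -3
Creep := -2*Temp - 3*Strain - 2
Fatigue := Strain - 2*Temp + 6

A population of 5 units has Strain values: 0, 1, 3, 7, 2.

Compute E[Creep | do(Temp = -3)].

Under do(Temp=-3), Temp's equation is replaced by Temp=-3 for every unit. Per-unit Creep: 4, 1, -5, -17, -2. Mean = -3.8.

-3.8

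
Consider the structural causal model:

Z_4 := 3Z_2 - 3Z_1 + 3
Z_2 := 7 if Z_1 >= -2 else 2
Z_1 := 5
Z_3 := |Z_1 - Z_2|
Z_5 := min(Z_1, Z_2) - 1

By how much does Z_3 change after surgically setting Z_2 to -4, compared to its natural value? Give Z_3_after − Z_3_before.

7

The intervention breaks the incoming arrows to Z_2: Z_2 := 7 if Z_1 >= -2 else 2 no longer applies, and Z_2 = -4.
Z_3 = |Z_1 - Z_2|  [with Z_1=5, Z_2=-4]  = 9
Without intervention: Z_2 = 7 if Z_1 >= -2 else 2  [with Z_1=5]  = 7; Z_3 = |Z_1 - Z_2|  [with Z_1=5, Z_2=7]  = 2.
Change = 9 − 2 = 7.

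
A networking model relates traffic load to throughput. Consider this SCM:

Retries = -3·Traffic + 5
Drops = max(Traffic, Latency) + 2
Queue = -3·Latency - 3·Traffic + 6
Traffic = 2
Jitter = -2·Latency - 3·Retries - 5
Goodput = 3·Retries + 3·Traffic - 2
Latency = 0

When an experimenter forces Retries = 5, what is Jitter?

-20

The intervention breaks the incoming arrows to Retries: Retries = -3·Traffic + 5 no longer applies, and Retries = 5.
Jitter = -2·Latency - 3·Retries - 5  [with Latency=0, Retries=5]  = -20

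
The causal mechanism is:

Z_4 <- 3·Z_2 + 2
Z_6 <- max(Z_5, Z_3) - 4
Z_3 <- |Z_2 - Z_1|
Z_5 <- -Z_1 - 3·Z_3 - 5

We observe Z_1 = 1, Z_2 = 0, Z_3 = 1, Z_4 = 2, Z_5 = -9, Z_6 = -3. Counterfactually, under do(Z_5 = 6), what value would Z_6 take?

The intervention breaks the incoming arrows to Z_5: Z_5 <- -Z_1 - 3·Z_3 - 5 no longer applies, and Z_5 = 6.
Z_3 = |Z_2 - Z_1|  [with Z_2=0, Z_1=1]  = 1
Z_6 = max(Z_5, Z_3) - 4  [with Z_5=6, Z_3=1]  = 2

2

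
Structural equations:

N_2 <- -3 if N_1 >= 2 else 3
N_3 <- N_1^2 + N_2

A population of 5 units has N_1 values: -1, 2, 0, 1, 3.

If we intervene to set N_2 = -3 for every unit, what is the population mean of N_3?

The intervention sets N_2=-3 in all 5 units regardless of N_1. Recomputing N_3 per unit gives -2, 1, -3, -2, 6; average 0.

0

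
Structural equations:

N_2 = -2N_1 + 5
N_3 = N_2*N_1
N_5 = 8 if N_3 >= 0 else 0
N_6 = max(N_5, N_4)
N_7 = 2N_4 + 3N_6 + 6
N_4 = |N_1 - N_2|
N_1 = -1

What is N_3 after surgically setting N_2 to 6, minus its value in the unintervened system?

The intervention breaks the incoming arrows to N_2: N_2 = -2N_1 + 5 no longer applies, and N_2 = 6.
N_3 = N_2*N_1  [with N_2=6, N_1=-1]  = -6
Without intervention: N_2 = -2N_1 + 5  [with N_1=-1]  = 7; N_3 = N_2*N_1  [with N_2=7, N_1=-1]  = -7.
Change = -6 − (-7) = 1.

1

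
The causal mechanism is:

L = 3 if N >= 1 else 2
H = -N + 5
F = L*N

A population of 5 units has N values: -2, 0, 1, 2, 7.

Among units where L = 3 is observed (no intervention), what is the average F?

E[F|L=3] averages over only the 3 units with L=3 (N = 1, 2, 7): F = 3, 6, 21, mean 10.

10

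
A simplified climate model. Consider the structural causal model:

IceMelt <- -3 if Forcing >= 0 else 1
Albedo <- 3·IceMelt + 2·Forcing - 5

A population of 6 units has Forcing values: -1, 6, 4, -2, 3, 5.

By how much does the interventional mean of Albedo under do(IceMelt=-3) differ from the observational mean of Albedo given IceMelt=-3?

-4

Under do(IceMelt=-3), IceMelt's equation is replaced by IceMelt=-3 for every unit. Per-unit Albedo: -16, -2, -6, -18, -8, -4. Mean = -9.
E[Albedo|IceMelt=-3] averages over only the 4 units with IceMelt=-3 (Forcing = 6, 4, 3, 5): Albedo = -2, -6, -8, -4, mean -5.
Difference = -9 − (-5) = -4.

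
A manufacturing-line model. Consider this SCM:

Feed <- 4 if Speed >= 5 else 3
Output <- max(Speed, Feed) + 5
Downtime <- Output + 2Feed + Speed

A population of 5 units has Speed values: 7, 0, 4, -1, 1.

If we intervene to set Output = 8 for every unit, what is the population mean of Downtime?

16.6

Every unit gets Output=8 under the intervention. Downtime values become 23, 14, 18, 13, 15; E[Downtime|do(Output=8)] = 16.6.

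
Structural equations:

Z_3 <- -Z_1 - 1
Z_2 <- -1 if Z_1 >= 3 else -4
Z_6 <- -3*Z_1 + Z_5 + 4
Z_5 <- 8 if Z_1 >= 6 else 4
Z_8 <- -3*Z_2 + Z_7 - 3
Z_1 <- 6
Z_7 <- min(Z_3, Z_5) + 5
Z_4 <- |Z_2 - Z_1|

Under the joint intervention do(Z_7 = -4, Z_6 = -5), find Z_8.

Under do(Z_7 = -4, Z_6 = -5), each intervened variable's structural equation is replaced by its fixed value.
Z_2 = -1 if Z_1 >= 3 else -4  [with Z_1=6]  = -1
Z_8 = -3*Z_2 + Z_7 - 3  [with Z_2=-1, Z_7=-4]  = -4

-4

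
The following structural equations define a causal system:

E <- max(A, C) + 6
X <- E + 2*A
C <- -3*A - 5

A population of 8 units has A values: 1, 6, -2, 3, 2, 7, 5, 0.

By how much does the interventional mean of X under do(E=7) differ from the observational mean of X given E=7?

6.5

Under do(E=7), E's equation is replaced by E=7 for every unit. Per-unit X: 9, 19, 3, 13, 11, 21, 17, 7. Mean = 12.5.
Observing E=7 restricts to units where E's equation naturally yields 7: A ∈ {1, -2}. In that subpopulation X = 9, 3, mean 6.
Difference = 12.5 − 6 = 6.5.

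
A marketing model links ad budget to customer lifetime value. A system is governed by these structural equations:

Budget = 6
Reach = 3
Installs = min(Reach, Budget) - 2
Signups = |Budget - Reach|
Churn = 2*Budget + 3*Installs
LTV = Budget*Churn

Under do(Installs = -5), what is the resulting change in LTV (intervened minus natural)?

The intervention breaks the incoming arrows to Installs: Installs = min(Reach, Budget) - 2 no longer applies, and Installs = -5.
Churn = 2*Budget + 3*Installs  [with Budget=6, Installs=-5]  = -3
LTV = Budget*Churn  [with Budget=6, Churn=-3]  = -18
Without intervention: Installs = min(Reach, Budget) - 2  [with Reach=3, Budget=6]  = 1; Churn = 2*Budget + 3*Installs  [with Budget=6, Installs=1]  = 15; LTV = Budget*Churn  [with Budget=6, Churn=15]  = 90.
Change = -18 − 90 = -108.

-108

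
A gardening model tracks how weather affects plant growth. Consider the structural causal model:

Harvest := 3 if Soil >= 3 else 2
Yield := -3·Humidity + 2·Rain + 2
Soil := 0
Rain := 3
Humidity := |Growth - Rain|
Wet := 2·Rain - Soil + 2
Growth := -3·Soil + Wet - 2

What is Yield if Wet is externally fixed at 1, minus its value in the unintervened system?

-3

The intervention breaks the incoming arrows to Wet: Wet := 2·Rain - Soil + 2 no longer applies, and Wet = 1.
Growth = -3·Soil + Wet - 2  [with Soil=0, Wet=1]  = -1
Humidity = |Growth - Rain|  [with Growth=-1, Rain=3]  = 4
Yield = -3·Humidity + 2·Rain + 2  [with Humidity=4, Rain=3]  = -4
Without intervention: Wet = 2·Rain - Soil + 2  [with Rain=3, Soil=0]  = 8; Growth = -3·Soil + Wet - 2  [with Soil=0, Wet=8]  = 6; Humidity = |Growth - Rain|  [with Growth=6, Rain=3]  = 3; Yield = -3·Humidity + 2·Rain + 2  [with Humidity=3, Rain=3]  = -1.
Change = -4 − (-1) = -3.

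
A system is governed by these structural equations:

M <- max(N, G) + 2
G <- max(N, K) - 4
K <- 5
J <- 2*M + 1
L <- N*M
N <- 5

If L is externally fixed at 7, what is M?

7

The intervention breaks the incoming arrows to L: L <- N*M no longer applies, and L = 7.
Since M is not a descendant of the intervened variable, it is unaffected.
G = max(N, K) - 4  [with N=5, K=5]  = 1
M = max(N, G) + 2  [with N=5, G=1]  = 7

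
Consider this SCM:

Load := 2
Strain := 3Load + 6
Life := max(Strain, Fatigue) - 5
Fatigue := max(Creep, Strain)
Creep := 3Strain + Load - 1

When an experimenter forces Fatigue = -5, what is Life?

7

Intervening sets Fatigue = -5 and removes its equation (Fatigue := max(Creep, Strain)).
Strain = 3Load + 6  [with Load=2]  = 12
Life = max(Strain, Fatigue) - 5  [with Strain=12, Fatigue=-5]  = 7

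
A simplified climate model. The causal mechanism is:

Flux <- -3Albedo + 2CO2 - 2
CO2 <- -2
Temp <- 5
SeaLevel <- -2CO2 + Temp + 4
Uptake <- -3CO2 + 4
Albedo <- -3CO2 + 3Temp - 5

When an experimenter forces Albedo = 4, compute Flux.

-18

do(Albedo=4) replaces the equation Albedo <- -3CO2 + 3Temp - 5 with the constant Albedo = 4.
Flux = -3Albedo + 2CO2 - 2  [with Albedo=4, CO2=-2]  = -18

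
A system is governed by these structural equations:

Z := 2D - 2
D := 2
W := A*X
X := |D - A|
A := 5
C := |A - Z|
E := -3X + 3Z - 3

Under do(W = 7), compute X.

do(W=7) replaces the equation W := A*X with the constant W = 7.
X is not downstream of the intervention, so its value is determined by the original equations.
X = |D - A|  [with D=2, A=5]  = 3

3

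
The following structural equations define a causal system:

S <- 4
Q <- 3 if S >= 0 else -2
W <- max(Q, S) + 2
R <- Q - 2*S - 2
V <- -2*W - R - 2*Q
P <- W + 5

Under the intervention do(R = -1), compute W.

Under do(R=-1), the mechanism R <- Q - 2*S - 2 is discarded; R is fixed at -1.
Since W is not a descendant of the intervened variable, it is unaffected.
Q = 3 if S >= 0 else -2  [with S=4]  = 3
W = max(Q, S) + 2  [with Q=3, S=4]  = 6

6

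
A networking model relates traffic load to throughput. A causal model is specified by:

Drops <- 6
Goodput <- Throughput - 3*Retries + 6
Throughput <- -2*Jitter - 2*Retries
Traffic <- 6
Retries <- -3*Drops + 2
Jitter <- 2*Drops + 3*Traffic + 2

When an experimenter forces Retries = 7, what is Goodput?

The intervention breaks the incoming arrows to Retries: Retries <- -3*Drops + 2 no longer applies, and Retries = 7.
Jitter = 2*Drops + 3*Traffic + 2  [with Drops=6, Traffic=6]  = 32
Throughput = -2*Jitter - 2*Retries  [with Jitter=32, Retries=7]  = -78
Goodput = Throughput - 3*Retries + 6  [with Throughput=-78, Retries=7]  = -93

-93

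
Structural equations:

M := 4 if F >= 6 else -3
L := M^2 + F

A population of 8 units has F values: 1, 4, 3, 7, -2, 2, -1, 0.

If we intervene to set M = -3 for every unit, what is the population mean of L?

Every unit gets M=-3 under the intervention. L values become 10, 13, 12, 16, 7, 11, 8, 9; E[L|do(M=-3)] = 10.75.

10.75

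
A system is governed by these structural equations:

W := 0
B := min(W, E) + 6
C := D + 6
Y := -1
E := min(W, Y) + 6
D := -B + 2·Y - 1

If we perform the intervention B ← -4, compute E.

Under do(B=-4), the mechanism B := min(W, E) + 6 is discarded; B is fixed at -4.
Since E is not a descendant of the intervened variable, it is unaffected.
E = min(W, Y) + 6  [with W=0, Y=-1]  = 5

5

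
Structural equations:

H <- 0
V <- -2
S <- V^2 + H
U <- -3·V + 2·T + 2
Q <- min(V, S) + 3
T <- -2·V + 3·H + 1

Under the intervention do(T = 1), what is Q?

1

The intervention breaks the incoming arrows to T: T <- -2·V + 3·H + 1 no longer applies, and T = 1.
Since Q is not a descendant of the intervened variable, it is unaffected.
S = V^2 + H  [with V=-2, H=0]  = 4
Q = min(V, S) + 3  [with V=-2, S=4]  = 1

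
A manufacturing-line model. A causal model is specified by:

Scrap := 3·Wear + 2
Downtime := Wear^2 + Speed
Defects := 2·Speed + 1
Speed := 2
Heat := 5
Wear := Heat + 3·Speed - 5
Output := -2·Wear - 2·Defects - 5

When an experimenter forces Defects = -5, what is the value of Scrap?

20

Intervening sets Defects = -5 and removes its equation (Defects := 2·Speed + 1).
No directed path runs from Defects to Scrap, so Scrap keeps its natural value.
Wear = Heat + 3·Speed - 5  [with Heat=5, Speed=2]  = 6
Scrap = 3·Wear + 2  [with Wear=6]  = 20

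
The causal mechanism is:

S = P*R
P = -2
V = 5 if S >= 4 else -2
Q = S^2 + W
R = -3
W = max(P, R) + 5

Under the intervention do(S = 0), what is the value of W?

3

The intervention breaks the incoming arrows to S: S = P*R no longer applies, and S = 0.
W is not downstream of the intervention, so its value is determined by the original equations.
W = max(P, R) + 5  [with P=-2, R=-3]  = 3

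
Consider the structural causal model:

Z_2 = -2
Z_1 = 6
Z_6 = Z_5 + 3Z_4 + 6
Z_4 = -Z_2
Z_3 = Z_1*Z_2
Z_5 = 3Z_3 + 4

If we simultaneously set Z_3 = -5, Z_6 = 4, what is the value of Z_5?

The joint intervention fixes Z_3 = -5, Z_6 = 4, removing each variable's own equation.
Z_5 = 3Z_3 + 4  [with Z_3=-5]  = -11

-11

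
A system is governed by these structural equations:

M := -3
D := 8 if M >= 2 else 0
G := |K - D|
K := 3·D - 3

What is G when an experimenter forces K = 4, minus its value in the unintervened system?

1

The intervention breaks the incoming arrows to K: K := 3·D - 3 no longer applies, and K = 4.
D = 8 if M >= 2 else 0  [with M=-3]  = 0
G = |K - D|  [with K=4, D=0]  = 4
Without intervention: D = 8 if M >= 2 else 0  [with M=-3]  = 0; K = 3·D - 3  [with D=0]  = -3; G = |K - D|  [with K=-3, D=0]  = 3.
Change = 4 − 3 = 1.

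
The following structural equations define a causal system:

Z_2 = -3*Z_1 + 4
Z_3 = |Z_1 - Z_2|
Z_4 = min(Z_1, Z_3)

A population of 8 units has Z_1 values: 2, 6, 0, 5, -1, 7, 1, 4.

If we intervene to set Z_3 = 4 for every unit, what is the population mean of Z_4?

2.25

Under do(Z_3=4), Z_3's equation is replaced by Z_3=4 for every unit. Per-unit Z_4: 2, 4, 0, 4, -1, 4, 1, 4. Mean = 2.25.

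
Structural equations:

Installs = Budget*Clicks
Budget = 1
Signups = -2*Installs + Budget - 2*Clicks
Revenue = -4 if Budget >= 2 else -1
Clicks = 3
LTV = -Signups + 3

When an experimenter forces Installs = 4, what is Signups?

-13

The intervention breaks the incoming arrows to Installs: Installs = Budget*Clicks no longer applies, and Installs = 4.
Signups = -2*Installs + Budget - 2*Clicks  [with Installs=4, Budget=1, Clicks=3]  = -13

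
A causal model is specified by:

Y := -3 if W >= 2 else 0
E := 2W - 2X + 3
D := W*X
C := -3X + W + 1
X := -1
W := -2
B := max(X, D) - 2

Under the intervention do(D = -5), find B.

-3

do(D=-5) replaces the equation D := W*X with the constant D = -5.
B = max(X, D) - 2  [with X=-1, D=-5]  = -3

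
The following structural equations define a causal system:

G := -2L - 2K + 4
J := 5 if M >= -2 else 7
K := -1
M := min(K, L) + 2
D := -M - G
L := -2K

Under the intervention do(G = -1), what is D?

The intervention breaks the incoming arrows to G: G := -2L - 2K + 4 no longer applies, and G = -1.
L = -2K  [with K=-1]  = 2
M = min(K, L) + 2  [with K=-1, L=2]  = 1
D = -M - G  [with M=1, G=-1]  = 0

0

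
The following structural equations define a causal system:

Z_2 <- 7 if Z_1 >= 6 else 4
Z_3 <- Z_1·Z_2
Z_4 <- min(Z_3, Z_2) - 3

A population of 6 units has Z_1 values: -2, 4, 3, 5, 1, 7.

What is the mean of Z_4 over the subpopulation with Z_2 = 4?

-1.4

Conditioning on Z_2=4 selects the 5 unit(s) with Z_1 ∈ {-2, 4, 3, 5, 1}. Their Z_4 values: -11, 1, 1, 1, 1. Mean = -1.4.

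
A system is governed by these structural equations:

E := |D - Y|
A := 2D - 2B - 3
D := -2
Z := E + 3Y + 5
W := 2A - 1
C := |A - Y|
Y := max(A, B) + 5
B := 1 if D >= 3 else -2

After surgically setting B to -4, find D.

-2

Under do(B=-4), the mechanism B := 1 if D >= 3 else -2 is discarded; B is fixed at -4.
D is not downstream of the intervention, so its value is determined by the original equations.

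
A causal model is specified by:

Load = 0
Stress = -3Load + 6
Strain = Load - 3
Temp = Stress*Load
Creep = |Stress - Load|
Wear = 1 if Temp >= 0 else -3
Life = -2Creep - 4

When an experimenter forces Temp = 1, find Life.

-16

The intervention breaks the incoming arrows to Temp: Temp = Stress*Load no longer applies, and Temp = 1.
No directed path runs from Temp to Life, so Life keeps its natural value.
Stress = -3Load + 6  [with Load=0]  = 6
Creep = |Stress - Load|  [with Stress=6, Load=0]  = 6
Life = -2Creep - 4  [with Creep=6]  = -16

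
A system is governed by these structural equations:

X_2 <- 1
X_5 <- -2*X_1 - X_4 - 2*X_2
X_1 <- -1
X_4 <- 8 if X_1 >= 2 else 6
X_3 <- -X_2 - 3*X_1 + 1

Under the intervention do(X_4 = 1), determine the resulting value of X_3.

3

Under do(X_4=1), the mechanism X_4 <- 8 if X_1 >= 2 else 6 is discarded; X_4 is fixed at 1.
Since X_3 is not a descendant of the intervened variable, it is unaffected.
X_3 = -X_2 - 3*X_1 + 1  [with X_2=1, X_1=-1]  = 3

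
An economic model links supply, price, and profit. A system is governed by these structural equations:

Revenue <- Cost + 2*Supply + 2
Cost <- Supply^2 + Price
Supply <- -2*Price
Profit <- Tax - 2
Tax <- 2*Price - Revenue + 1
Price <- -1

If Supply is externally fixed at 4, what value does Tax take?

do(Supply=4) replaces the equation Supply <- -2*Price with the constant Supply = 4.
Cost = Supply^2 + Price  [with Supply=4, Price=-1]  = 15
Revenue = Cost + 2*Supply + 2  [with Cost=15, Supply=4]  = 25
Tax = 2*Price - Revenue + 1  [with Price=-1, Revenue=25]  = -26

-26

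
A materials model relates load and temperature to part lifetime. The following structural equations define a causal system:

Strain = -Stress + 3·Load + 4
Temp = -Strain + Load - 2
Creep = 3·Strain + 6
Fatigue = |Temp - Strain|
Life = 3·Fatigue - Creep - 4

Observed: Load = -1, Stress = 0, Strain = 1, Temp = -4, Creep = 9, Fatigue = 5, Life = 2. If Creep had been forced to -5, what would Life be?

16

Under do(Creep=-5), the mechanism Creep = 3·Strain + 6 is discarded; Creep is fixed at -5.
Strain = -Stress + 3·Load + 4  [with Stress=0, Load=-1]  = 1
Temp = -Strain + Load - 2  [with Strain=1, Load=-1]  = -4
Fatigue = |Temp - Strain|  [with Temp=-4, Strain=1]  = 5
Life = 3·Fatigue - Creep - 4  [with Fatigue=5, Creep=-5]  = 16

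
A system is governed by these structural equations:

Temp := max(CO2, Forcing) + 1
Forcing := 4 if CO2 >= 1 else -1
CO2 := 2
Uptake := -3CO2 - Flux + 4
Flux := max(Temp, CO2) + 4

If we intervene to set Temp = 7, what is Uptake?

do(Temp=7) replaces the equation Temp := max(CO2, Forcing) + 1 with the constant Temp = 7.
Flux = max(Temp, CO2) + 4  [with Temp=7, CO2=2]  = 11
Uptake = -3CO2 - Flux + 4  [with CO2=2, Flux=11]  = -13

-13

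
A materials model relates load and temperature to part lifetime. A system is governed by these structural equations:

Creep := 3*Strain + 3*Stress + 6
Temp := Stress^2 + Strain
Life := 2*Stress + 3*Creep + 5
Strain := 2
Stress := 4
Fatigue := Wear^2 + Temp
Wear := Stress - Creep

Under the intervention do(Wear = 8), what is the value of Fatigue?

82

The intervention breaks the incoming arrows to Wear: Wear := Stress - Creep no longer applies, and Wear = 8.
Temp = Stress^2 + Strain  [with Stress=4, Strain=2]  = 18
Fatigue = Wear^2 + Temp  [with Wear=8, Temp=18]  = 82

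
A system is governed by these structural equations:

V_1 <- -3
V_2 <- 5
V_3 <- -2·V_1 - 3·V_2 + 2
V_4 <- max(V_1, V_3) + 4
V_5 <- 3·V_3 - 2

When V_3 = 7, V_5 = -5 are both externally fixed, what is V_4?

11

The joint intervention fixes V_3 = 7, V_5 = -5, removing each variable's own equation.
V_4 = max(V_1, V_3) + 4  [with V_1=-3, V_3=7]  = 11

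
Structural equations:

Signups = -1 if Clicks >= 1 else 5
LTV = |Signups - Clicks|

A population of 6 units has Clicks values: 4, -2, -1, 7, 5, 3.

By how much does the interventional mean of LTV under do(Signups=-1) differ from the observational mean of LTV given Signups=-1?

-1.75

Under do(Signups=-1), Signups's equation is replaced by Signups=-1 for every unit. Per-unit LTV: 5, 1, 0, 8, 6, 4. Mean = 4.
Conditioning on Signups=-1 selects the 4 unit(s) with Clicks ∈ {4, 7, 5, 3}. Their LTV values: 5, 8, 6, 4. Mean = 5.75.
Difference = 4 − 5.75 = -1.75.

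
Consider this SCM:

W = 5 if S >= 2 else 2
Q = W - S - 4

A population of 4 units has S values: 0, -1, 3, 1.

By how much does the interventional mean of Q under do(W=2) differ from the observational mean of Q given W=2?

The intervention sets W=2 in all 4 units regardless of S. Recomputing Q per unit gives -2, -1, -5, -3; average -2.75.
Observing W=2 restricts to units where W's equation naturally yields 2: S ∈ {0, -1, 1}. In that subpopulation Q = -2, -1, -3, mean -2.
Difference = -2.75 − (-2) = -0.75.

-0.75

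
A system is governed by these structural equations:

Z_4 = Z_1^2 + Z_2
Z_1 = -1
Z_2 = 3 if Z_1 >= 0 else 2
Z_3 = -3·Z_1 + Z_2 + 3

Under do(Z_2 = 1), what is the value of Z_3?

The intervention breaks the incoming arrows to Z_2: Z_2 = 3 if Z_1 >= 0 else 2 no longer applies, and Z_2 = 1.
Z_3 = -3·Z_1 + Z_2 + 3  [with Z_1=-1, Z_2=1]  = 7

7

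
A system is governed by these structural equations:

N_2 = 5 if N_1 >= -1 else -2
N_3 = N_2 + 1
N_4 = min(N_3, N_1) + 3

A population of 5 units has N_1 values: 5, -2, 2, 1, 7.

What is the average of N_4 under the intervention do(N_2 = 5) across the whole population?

5.4

Every unit gets N_2=5 under the intervention. N_4 values become 8, 1, 5, 4, 9; E[N_4|do(N_2=5)] = 5.4.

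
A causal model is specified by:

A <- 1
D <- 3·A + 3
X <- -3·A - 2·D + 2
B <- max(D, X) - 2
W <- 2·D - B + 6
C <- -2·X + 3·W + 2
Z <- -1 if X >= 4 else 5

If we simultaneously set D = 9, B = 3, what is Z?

Setting D = 9, B = 3 by intervention discards those variables' equations.
X = -3·A - 2·D + 2  [with A=1, D=9]  = -19
Z = -1 if X >= 4 else 5  [with X=-19]  = 5

5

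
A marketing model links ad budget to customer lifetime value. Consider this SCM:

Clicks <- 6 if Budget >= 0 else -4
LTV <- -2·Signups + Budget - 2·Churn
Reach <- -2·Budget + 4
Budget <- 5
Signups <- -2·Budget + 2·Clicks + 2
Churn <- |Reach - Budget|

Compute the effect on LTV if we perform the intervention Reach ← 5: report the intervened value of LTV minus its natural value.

22

Under do(Reach=5), the mechanism Reach <- -2·Budget + 4 is discarded; Reach is fixed at 5.
Clicks = 6 if Budget >= 0 else -4  [with Budget=5]  = 6
Signups = -2·Budget + 2·Clicks + 2  [with Budget=5, Clicks=6]  = 4
Churn = |Reach - Budget|  [with Reach=5, Budget=5]  = 0
LTV = -2·Signups + Budget - 2·Churn  [with Signups=4, Budget=5, Churn=0]  = -3
Without intervention: Reach = -2·Budget + 4  [with Budget=5]  = -6; Clicks = 6 if Budget >= 0 else -4  [with Budget=5]  = 6; Signups = -2·Budget + 2·Clicks + 2  [with Budget=5, Clicks=6]  = 4; Churn = |Reach - Budget|  [with Reach=-6, Budget=5]  = 11; LTV = -2·Signups + Budget - 2·Churn  [with Signups=4, Budget=5, Churn=11]  = -25.
Change = -3 − (-25) = 22.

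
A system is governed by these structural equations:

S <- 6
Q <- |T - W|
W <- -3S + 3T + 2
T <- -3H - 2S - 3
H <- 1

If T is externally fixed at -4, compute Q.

do(T=-4) replaces the equation T <- -3H - 2S - 3 with the constant T = -4.
W = -3S + 3T + 2  [with S=6, T=-4]  = -28
Q = |T - W|  [with T=-4, W=-28]  = 24

24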